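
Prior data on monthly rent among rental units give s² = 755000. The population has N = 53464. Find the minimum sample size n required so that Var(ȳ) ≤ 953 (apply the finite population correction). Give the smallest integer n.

Without fpc, n₀ = s²/D = 755000/953 = 792.2350.
With fpc, (1 − n/N)·s²/n ≤ D requires n ≥ n₀/(1 + n₀/N) = 792.2350/(1 + 792.2350/53464) = 780.6670.
Rounding up, n = 781.

781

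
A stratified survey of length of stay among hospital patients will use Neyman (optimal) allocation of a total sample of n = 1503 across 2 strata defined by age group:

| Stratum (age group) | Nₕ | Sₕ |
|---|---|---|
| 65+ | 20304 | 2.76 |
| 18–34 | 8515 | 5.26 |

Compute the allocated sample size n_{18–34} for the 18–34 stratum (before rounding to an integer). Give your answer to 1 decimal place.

Neyman allocation: nₕ = n·NₕSₕ / Σⱼ NⱼSⱼ.
Σ NⱼSⱼ = 20304·2.76 + 8515·5.26 = 100827.94.
n_{18–34} = 1503·8515·5.26 / 100827.94 = 667.6.

667.6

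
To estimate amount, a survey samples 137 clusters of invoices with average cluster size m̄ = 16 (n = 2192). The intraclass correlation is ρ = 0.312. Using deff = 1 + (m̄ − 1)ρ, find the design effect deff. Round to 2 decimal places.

deff = 1 + (16 − 1)·0.312 = 1 + 4.68 = 5.68.

5.68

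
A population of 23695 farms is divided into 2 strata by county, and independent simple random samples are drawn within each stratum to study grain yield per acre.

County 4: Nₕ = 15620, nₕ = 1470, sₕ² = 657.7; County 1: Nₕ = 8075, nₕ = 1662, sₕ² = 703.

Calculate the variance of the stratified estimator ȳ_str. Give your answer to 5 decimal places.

Var(ȳ_str) = Σₕ Wₕ²(1 − fₕ)sₕ²/nₕ with Wₕ = Nₕ/N, N = 23695.
County 4: Wₕ = 0.65921080; term = 0.65921080²·(1 − 0.09411012)·657.7/1470 = 0.17613049.
County 1: Wₕ = 0.34078920; term = 0.34078920²·(1 − 0.20582043)·703/1662 = 0.039013476.
Sum = 0.21514397.

0.21514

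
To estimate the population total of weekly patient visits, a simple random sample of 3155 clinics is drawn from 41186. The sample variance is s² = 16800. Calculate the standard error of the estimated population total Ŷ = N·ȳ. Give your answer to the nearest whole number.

Var(Ŷ) = N²·Var(ȳ) = N²·(1 − n/N)·s²/n.
f = 3155/41186 = 0.07660370; Var(ȳ) = 0.92339630·16800/3155 = 4.9169755.
Var(Ŷ) = 41186² · 4.9169755 = 8.3405996 × 10^9.
SE(Ŷ) = √(8.3405996 × 10^9) = 91327.

91327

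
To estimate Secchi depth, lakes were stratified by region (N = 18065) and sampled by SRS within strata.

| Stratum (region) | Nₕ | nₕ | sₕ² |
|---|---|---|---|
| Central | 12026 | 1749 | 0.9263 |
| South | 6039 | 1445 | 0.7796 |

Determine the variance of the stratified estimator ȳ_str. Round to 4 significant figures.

2.464 × 10^-4

Var(ȳ_str) = Σₕ Wₕ²(1 − fₕ)sₕ²/nₕ with Wₕ = Nₕ/N, N = 18065.
Central: Wₕ = 0.66570717; term = 0.66570717²·(1 − 0.14543489)·0.9263/1749 = 2.0057347 × 10^-4.
South: Wₕ = 0.33429283; term = 0.33429283²·(1 − 0.23927803)·0.7796/1445 = 4.5865282 × 10^-5.
Sum = 2.4643875 × 10^-4.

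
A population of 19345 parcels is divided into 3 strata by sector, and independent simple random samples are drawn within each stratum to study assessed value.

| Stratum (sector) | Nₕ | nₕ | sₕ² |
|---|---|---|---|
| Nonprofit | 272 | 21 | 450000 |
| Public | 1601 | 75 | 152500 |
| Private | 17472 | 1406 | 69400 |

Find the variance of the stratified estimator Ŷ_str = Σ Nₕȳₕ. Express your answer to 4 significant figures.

2.029 × 10^10

Var(Ŷ_str) = Σₕ Nₕ²(1 − fₕ)sₕ²/nₕ.
Nonprofit: 272²·(1 − 21/272)·450000/21 = 1.4629714 × 10^9.
Public: 1601²·(1 − 75/1601)·152500/75 = 4.9676895 × 10^9.
Private: 17472²·(1 − 1406/17472)·69400/1406 = 1.3855574 × 10^10.
Sum = 2.0286235 × 10^10.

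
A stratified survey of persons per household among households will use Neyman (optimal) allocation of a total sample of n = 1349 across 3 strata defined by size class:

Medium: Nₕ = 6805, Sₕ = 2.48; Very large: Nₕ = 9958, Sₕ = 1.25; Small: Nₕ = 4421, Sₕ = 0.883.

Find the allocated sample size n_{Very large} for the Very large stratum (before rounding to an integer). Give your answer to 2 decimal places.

505.35

Neyman allocation: nₕ = n·NₕSₕ / Σⱼ NⱼSⱼ.
Σ NⱼSⱼ = 6805·2.48 + 9958·1.25 + 4421·0.883 = 33227.643.
n_{Very large} = 1349·9958·1.25 / 33227.643 = 505.35.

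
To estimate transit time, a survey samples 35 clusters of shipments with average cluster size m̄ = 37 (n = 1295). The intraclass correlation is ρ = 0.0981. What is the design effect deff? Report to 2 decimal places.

4.53

deff = 1 + (37 − 1)·0.0981 = 1 + 3.5316 = 4.5316.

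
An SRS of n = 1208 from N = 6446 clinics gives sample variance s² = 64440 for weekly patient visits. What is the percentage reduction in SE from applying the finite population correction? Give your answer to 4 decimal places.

9.8558

f = n/N = 1208/6446 = 0.18740304.
SE_no-fpc = √(s²/n) = 7.3037231; SE_fpc = √((1−f)s²/n) = 6.5838798.
Ratio = √(1−f) = 0.90144160. Reduction = 100·(1 − 0.90144160) = 9.8558%.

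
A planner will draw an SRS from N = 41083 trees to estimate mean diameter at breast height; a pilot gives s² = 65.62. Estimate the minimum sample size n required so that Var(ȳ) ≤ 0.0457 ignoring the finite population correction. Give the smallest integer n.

Without fpc, n₀ = s²/D = 65.62/0.0457 = 1435.8862.
Rounding up, n = 1436.

1436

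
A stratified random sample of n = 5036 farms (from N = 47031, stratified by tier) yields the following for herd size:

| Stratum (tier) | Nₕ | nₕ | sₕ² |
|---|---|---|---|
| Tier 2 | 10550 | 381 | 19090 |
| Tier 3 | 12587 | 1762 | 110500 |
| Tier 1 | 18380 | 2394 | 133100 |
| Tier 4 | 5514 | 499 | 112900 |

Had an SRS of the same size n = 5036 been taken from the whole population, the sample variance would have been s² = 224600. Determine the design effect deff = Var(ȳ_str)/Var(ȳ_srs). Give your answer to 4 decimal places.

Var(ȳ_str) = Σ Wₕ²(1−fₕ)sₕ²/nₕ with Wₕ = Nₕ/47031:
  Tier 2: (10550/47031)²·(1−381/10550)·19090/381 = 2.4302068
  Tier 3: (12587/47031)²·(1−1762/12587)·110500/1762 = 3.863119
  Tier 1: (18380/47031)²·(1−2394/18380)·133100/2394 = 7.3853452
  Tier 4: (5514/47031)²·(1−499/5514)·112900/499 = 2.8285422
  → Var(ȳ_str) = 16.507213.
Var(ȳ_srs) = (1 − 5036/47031)·224600/5036 = 39.823314.
deff = 16.507213 / 39.823314 = 0.4145.

0.4145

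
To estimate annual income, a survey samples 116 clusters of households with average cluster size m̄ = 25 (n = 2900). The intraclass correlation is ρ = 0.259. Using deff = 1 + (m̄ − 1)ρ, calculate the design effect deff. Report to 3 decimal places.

deff = 1 + (25 − 1)·0.259 = 1 + 6.216 = 7.216.

7.216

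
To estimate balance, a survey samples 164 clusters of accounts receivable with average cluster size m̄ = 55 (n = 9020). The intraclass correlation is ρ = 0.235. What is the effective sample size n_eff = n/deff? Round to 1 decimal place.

deff = 1 + (55 − 1)·0.235 = 1 + 12.69 = 13.69.
n_eff = 9020 / 13.69 = 658.9.

658.9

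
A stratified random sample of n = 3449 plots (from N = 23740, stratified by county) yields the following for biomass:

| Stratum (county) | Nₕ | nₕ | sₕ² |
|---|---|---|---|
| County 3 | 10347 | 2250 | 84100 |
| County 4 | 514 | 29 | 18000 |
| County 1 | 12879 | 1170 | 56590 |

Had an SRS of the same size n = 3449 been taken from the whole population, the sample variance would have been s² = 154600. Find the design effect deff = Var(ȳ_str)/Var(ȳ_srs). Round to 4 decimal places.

Var(ȳ_str) = Σ Wₕ²(1−fₕ)sₕ²/nₕ with Wₕ = Nₕ/23740:
  County 3: (10347/23740)²·(1−2250/10347)·84100/2250 = 5.5563633
  County 4: (514/23740)²·(1−29/514)·18000/29 = 0.27454778
  County 1: (12879/23740)²·(1−1170/12879)·56590/1170 = 12.94179
  → Var(ȳ_str) = 18.772701.
Var(ȳ_srs) = (1 − 3449/23740)·154600/3449 = 38.312371.
deff = 18.772701 / 38.312371 = 0.4900.

0.4900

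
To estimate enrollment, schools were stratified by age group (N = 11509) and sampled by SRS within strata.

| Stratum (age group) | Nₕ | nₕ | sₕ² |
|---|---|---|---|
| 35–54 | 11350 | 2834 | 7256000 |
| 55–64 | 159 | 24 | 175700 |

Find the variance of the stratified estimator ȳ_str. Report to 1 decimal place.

1869.5

Var(ȳ_str) = Σₕ Wₕ²(1 − fₕ)sₕ²/nₕ with Wₕ = Nₕ/N, N = 11509.
35–54: Wₕ = 0.98618472; term = 0.98618472²·(1 − 0.24969163)·7256000/2834 = 1868.3308.
55–64: Wₕ = 0.01381528; term = 0.01381528²·(1 − 0.15094340)·175700/24 = 1.1863593.
Sum = 1869.5172.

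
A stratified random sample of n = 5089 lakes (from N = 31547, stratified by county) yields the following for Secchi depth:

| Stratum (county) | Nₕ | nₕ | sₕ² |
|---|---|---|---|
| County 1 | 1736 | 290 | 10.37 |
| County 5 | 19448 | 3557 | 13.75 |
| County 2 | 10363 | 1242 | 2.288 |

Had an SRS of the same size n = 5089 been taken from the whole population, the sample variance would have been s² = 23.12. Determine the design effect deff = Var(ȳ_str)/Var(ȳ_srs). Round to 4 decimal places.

0.3846

Var(ȳ_str) = Σ Wₕ²(1−fₕ)sₕ²/nₕ with Wₕ = Nₕ/31547:
  County 1: (1736/31547)²·(1−290/1736)·10.37/290 = 9.0195037 × 10^-5
  County 5: (19448/31547)²·(1−3557/19448)·13.75/3557 = 0.001200408
  County 2: (10363/31547)²·(1−1242/10363)·2.288/1242 = 1.7496301 × 10^-4
  → Var(ȳ_str) = 0.001465566.
Var(ȳ_srs) = (1 − 5089/31547)·23.12/5089 = 0.0038102575.
deff = 0.001465566 / 0.0038102575 = 0.3846.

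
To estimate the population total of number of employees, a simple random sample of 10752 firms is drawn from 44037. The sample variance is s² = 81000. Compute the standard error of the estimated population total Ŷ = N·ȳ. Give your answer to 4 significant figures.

105100

Var(Ŷ) = N²·Var(ȳ) = N²·(1 − n/N)·s²/n.
f = 10752/44037 = 0.24415832; Var(ȳ) = 0.75584168·81000/10752 = 5.6941198.
Var(Ŷ) = 44037² · 5.6941198 = 1.1042364 × 10^10.
SE(Ŷ) = √(1.1042364 × 10^10) = 105100.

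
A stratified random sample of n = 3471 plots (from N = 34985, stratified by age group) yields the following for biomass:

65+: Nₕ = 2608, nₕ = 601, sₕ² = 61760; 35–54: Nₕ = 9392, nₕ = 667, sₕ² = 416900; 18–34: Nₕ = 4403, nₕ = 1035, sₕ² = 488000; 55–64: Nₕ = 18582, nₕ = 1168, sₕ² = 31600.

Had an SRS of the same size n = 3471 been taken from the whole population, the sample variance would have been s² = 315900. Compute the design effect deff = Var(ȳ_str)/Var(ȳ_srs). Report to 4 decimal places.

Var(ȳ_str) = Σ Wₕ²(1−fₕ)sₕ²/nₕ with Wₕ = Nₕ/34985:
  65+: (2608/34985)²·(1−601/2608)·61760/601 = 0.43946472
  35–54: (9392/34985)²·(1−667/9392)·416900/667 = 41.847144
  18–34: (4403/34985)²·(1−1035/4403)·488000/1035 = 5.7126351
  55–64: (18582/34985)²·(1−1168/18582)·31600/1168 = 7.1527242
  → Var(ȳ_str) = 55.151968.
Var(ȳ_srs) = (1 − 3471/34985)·315900/3471 = 81.981652.
deff = 55.151968 / 81.981652 = 0.6727.

0.6727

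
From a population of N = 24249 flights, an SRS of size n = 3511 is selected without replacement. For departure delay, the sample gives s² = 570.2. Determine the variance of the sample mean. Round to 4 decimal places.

0.1389

Under SRS without replacement, Var(ȳ) = (1 − f)·s²/n with f = n/N = 3511/24249 = 0.14478948.
Var(ȳ) = (1 − 0.14478948)·570.2/3511 = 0.85521052·0.16240387 = 0.1388895.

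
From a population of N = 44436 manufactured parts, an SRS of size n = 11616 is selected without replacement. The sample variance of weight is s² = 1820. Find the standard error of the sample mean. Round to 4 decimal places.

Under SRS without replacement, Var(ȳ) = (1 − f)·s²/n with f = n/N = 11616/44436 = 0.26140967.
Var(ȳ) = (1 − 0.26140967)·1820/11616 = 0.73859033·0.15668044 = 0.11572266.
SE(ȳ) = √(0.11572266) = 0.3402.

0.3402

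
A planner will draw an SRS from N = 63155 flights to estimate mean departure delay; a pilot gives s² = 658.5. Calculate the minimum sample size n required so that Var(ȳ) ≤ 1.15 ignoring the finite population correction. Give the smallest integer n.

Without fpc, n₀ = s²/D = 658.5/1.15 = 572.6087.
Rounding up, n = 573.

573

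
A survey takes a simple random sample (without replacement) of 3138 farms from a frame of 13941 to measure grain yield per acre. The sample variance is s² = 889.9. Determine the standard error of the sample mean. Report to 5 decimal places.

0.46878

Under SRS without replacement, Var(ȳ) = (1 − f)·s²/n with f = n/N = 3138/13941 = 0.22509146.
Var(ȳ) = (1 − 0.22509146)·889.9/3138 = 0.77490854·0.28358827 = 0.21975498.
SE(ȳ) = √(0.21975498) = 0.46878.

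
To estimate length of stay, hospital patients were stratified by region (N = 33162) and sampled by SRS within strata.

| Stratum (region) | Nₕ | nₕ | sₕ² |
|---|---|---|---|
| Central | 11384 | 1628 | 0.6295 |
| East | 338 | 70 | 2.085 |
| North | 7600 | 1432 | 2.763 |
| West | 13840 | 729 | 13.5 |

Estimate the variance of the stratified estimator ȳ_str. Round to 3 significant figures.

0.00318

Var(ȳ_str) = Σₕ Wₕ²(1 − fₕ)sₕ²/nₕ with Wₕ = Nₕ/N, N = 33162.
Central: Wₕ = 0.34328448; term = 0.34328448²·(1 − 0.14300773)·0.6295/1628 = 3.9050499 × 10^-5.
East: Wₕ = 0.01019239; term = 0.01019239²·(1 − 0.20710059)·2.085/70 = 2.4534549 × 10^-6.
North: Wₕ = 0.22917797; term = 0.22917797²·(1 − 0.18842105)·2.763/1432 = 8.2245926 × 10^-5.
West: Wₕ = 0.41734515; term = 0.41734515²·(1 − 0.05267341)·13.5/729 = 0.0030556015.
Sum = 0.0031793514.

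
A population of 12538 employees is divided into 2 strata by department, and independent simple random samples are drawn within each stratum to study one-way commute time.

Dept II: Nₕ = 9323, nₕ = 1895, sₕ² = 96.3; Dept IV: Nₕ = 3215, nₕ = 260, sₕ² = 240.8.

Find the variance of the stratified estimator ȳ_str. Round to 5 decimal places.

0.07836

Var(ȳ_str) = Σₕ Wₕ²(1 − fₕ)sₕ²/nₕ with Wₕ = Nₕ/N, N = 12538.
Dept II: Wₕ = 0.74357952; term = 0.74357952²·(1 − 0.20326075)·96.3/1895 = 0.022386599.
Dept IV: Wₕ = 0.25642048; term = 0.25642048²·(1 − 0.08087092)·240.8/260 = 0.055971258.
Sum = 0.078357857.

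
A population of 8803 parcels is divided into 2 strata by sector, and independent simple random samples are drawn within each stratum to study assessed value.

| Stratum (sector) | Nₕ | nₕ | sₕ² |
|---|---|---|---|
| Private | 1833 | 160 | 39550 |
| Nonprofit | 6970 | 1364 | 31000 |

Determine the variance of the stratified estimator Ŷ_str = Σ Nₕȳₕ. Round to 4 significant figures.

Var(Ŷ_str) = Σₕ Nₕ²(1 − fₕ)sₕ²/nₕ.
Private: 1833²·(1 − 160/1833)·39550/160 = 7.5802741 × 10^8.
Nonprofit: 6970²·(1 − 1364/6970)·31000/1364 = 8.8804136 × 10^8.
Sum = 1.6460688 × 10^9.

1.646 × 10^9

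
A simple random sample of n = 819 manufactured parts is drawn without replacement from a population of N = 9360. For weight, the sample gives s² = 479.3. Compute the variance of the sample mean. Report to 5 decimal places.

Under SRS without replacement, Var(ȳ) = (1 − f)·s²/n with f = n/N = 819/9360 = 0.08750000.
Var(ȳ) = (1 − 0.08750000)·479.3/819 = 0.91250000·0.58522589 = 0.53401862.

0.53402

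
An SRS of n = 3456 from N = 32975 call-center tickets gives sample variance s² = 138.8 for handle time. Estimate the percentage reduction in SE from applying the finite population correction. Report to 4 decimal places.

f = n/N = 3456/32975 = 0.10480667.
SE_no-fpc = √(s²/n) = 0.20040468; SE_fpc = √((1−f)s²/n) = 0.1896122.
Ratio = √(1−f) = 0.94614657. Reduction = 100·(1 − 0.94614657) = 5.3853%.

5.3853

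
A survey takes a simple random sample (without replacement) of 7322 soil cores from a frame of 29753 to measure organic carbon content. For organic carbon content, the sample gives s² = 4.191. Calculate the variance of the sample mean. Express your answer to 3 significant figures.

Under SRS without replacement, Var(ȳ) = (1 − f)·s²/n with f = n/N = 7322/29753 = 0.24609283.
Var(ȳ) = (1 − 0.24609283)·4.191/7322 = 0.75390717·5.7238459 × 10^-4 = 4.3152485 × 10^-4.

4.32 × 10^-4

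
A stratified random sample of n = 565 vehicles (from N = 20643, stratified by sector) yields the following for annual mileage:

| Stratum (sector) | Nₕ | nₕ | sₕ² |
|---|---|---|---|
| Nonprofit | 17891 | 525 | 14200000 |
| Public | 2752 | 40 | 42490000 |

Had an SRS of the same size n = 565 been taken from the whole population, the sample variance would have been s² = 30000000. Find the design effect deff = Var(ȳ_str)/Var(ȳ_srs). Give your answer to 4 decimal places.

Var(ȳ_str) = Σ Wₕ²(1−fₕ)sₕ²/nₕ with Wₕ = Nₕ/20643:
  Nonprofit: (17891/20643)²·(1−525/17891)·14200000/525 = 19720.496
  Public: (2752/20643)²·(1−40/2752)·42490000/40 = 18604.553
  → Var(ȳ_str) = 38325.049.
Var(ȳ_srs) = (1 − 565/20643)·30000000/565 = 51644.068.
deff = 38325.049 / 51644.068 = 0.7421.

0.7421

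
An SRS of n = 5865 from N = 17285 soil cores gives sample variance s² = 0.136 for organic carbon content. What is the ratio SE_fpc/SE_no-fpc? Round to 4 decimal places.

f = n/N = 5865/17285 = 0.33931154.
SE_no-fpc = √(s²/n) = 0.0048154341; SE_fpc = √((1−f)s²/n) = 0.003914117.
Ratio = √(1−f) = 0.81282745.

0.8128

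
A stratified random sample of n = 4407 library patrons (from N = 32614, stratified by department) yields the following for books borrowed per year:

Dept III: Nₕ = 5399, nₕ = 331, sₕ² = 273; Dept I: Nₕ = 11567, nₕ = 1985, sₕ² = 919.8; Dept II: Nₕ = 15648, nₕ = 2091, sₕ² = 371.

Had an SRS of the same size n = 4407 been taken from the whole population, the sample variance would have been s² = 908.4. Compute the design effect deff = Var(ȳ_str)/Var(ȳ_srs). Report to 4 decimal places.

0.5883

Var(ȳ_str) = Σ Wₕ²(1−fₕ)sₕ²/nₕ with Wₕ = Nₕ/32614:
  Dept III: (5399/32614)²·(1−331/5399)·273/331 = 0.021216632
  Dept I: (11567/32614)²·(1−1985/11567)·919.8/1985 = 0.048283824
  Dept II: (15648/32614)²·(1−2091/15648)·371/2091 = 0.03538622
  → Var(ȳ_str) = 0.10488668.
Var(ȳ_srs) = (1 − 4407/32614)·908.4/4407 = 0.17827355.
deff = 0.10488668 / 0.17827355 = 0.5883.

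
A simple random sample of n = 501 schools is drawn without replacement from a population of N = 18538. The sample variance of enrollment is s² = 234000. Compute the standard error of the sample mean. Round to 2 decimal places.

21.32

Under SRS without replacement, Var(ȳ) = (1 − f)·s²/n with f = n/N = 501/18538 = 0.02702557.
Var(ȳ) = (1 − 0.02702557)·234000/501 = 0.97297443·467.06587 = 454.44315.
SE(ȳ) = √(454.44315) = 21.32.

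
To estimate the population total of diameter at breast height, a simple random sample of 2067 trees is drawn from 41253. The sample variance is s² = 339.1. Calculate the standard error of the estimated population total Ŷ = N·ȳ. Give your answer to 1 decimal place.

16285.0

Var(Ŷ) = N²·Var(ȳ) = N²·(1 − n/N)·s²/n.
f = 2067/41253 = 0.05010545; Var(ȳ) = 0.94989455·339.1/2067 = 0.15583418.
Var(Ŷ) = 41253² · 0.15583418 = 2.6520017 × 10^8.
SE(Ŷ) = √(2.6520017 × 10^8) = 16285.0.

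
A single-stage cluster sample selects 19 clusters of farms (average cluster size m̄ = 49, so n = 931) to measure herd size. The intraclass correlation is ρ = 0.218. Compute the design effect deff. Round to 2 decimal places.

11.46

deff = 1 + (49 − 1)·0.218 = 1 + 10.464 = 11.464.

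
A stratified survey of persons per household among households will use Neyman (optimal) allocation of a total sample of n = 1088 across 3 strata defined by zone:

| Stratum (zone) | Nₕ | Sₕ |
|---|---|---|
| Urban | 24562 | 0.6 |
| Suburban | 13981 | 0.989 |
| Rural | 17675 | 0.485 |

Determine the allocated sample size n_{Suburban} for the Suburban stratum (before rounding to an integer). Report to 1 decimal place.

Neyman allocation: nₕ = n·NₕSₕ / Σⱼ NⱼSⱼ.
Σ NⱼSⱼ = 24562·0.6 + 13981·0.989 + 17675·0.485 = 37136.784.
n_{Suburban} = 1088·13981·0.989 / 37136.784 = 405.1.

405.1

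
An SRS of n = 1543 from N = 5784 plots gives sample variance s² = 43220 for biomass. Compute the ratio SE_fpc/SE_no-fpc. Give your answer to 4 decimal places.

f = n/N = 1543/5784 = 0.26677040.
SE_no-fpc = √(s²/n) = 5.2924823; SE_fpc = √((1−f)s²/n) = 4.5318905.
Ratio = √(1−f) = 0.85628827.

0.8563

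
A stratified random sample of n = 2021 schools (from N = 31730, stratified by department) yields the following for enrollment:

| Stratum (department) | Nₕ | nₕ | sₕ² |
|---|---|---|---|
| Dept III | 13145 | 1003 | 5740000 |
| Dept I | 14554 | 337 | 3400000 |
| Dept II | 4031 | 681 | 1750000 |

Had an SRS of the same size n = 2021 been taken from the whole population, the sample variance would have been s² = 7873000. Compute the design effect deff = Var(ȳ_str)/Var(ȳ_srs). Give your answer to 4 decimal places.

0.8267

Var(ȳ_str) = Σ Wₕ²(1−fₕ)sₕ²/nₕ with Wₕ = Nₕ/31730:
  Dept III: (13145/31730)²·(1−1003/13145)·5740000/1003 = 907.23884
  Dept I: (14554/31730)²·(1−337/14554)·3400000/337 = 2073.4769
  Dept II: (4031/31730)²·(1−681/4031)·1750000/681 = 34.46739
  → Var(ȳ_str) = 3015.1831.
Var(ȳ_srs) = (1 − 2021/31730)·7873000/2021 = 3647.4714.
deff = 3015.1831 / 3647.4714 = 0.8267.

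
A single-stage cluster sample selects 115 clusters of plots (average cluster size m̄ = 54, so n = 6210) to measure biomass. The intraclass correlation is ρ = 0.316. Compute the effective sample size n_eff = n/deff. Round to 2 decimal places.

349.90

deff = 1 + (54 − 1)·0.316 = 1 + 16.748 = 17.748.
n_eff = 6210 / 17.748 = 349.90.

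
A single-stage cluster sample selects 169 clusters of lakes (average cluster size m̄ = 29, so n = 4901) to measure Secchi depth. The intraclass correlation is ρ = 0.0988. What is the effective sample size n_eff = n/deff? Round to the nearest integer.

1301

deff = 1 + (29 − 1)·0.0988 = 1 + 2.7664 = 3.7664.
n_eff = 4901 / 3.7664 = 1301.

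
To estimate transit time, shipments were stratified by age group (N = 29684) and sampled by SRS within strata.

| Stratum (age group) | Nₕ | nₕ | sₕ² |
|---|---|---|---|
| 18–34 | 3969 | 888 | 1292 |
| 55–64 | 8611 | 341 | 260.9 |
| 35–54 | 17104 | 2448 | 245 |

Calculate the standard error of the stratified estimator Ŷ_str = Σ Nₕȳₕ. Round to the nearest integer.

Var(Ŷ_str) = Σₕ Nₕ²(1 − fₕ)sₕ²/nₕ.
18–34: 3969²·(1 − 888/3969)·1292/888 = 1.7791901 × 10^7.
55–64: 8611²·(1 − 341/8611)·260.9/341 = 5.4485231 × 10^7.
35–54: 17104²·(1 − 2448/17104)·245/2448 = 2.5088102 × 10^7.
Sum = 9.7365234 × 10^7.
SE = √(9.7365234 × 10^7) = 9867.

9867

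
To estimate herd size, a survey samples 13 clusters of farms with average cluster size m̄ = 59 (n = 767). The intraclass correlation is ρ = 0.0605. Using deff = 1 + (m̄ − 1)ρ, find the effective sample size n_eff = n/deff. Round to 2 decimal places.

deff = 1 + (59 − 1)·0.0605 = 1 + 3.509 = 4.509.
n_eff = 767 / 4.509 = 170.10.

170.10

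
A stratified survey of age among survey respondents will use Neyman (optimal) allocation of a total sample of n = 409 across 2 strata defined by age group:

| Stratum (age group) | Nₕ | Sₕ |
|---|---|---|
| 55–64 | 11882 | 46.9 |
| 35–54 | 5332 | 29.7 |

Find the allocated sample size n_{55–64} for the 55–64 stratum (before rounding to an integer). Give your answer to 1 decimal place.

Neyman allocation: nₕ = n·NₕSₕ / Σⱼ NⱼSⱼ.
Σ NⱼSⱼ = 11882·46.9 + 5332·29.7 = 715626.2.
n_{55–64} = 409·11882·46.9 / 715626.2 = 318.5.

318.5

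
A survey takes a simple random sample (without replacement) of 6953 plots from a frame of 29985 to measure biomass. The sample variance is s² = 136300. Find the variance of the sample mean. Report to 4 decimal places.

Under SRS without replacement, Var(ȳ) = (1 − f)·s²/n with f = n/N = 6953/29985 = 0.23188261.
Var(ȳ) = (1 − 0.23188261)·136300/6953 = 0.76811739·19.603049 = 15.057443.

15.0574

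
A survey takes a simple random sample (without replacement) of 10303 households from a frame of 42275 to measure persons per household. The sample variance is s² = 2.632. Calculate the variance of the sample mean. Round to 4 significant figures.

Under SRS without replacement, Var(ȳ) = (1 − f)·s²/n with f = n/N = 10303/42275 = 0.24371378.
Var(ȳ) = (1 − 0.24371378)·2.632/10303 = 0.75628622·2.5545957 × 10^-4 = 1.9320056 × 10^-4.

1.932 × 10^-4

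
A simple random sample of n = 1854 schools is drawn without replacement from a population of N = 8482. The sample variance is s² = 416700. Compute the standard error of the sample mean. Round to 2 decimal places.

Under SRS without replacement, Var(ȳ) = (1 − f)·s²/n with f = n/N = 1854/8482 = 0.21858052.
Var(ȳ) = (1 − 0.21858052)·416700/1854 = 0.78141948·224.75728 = 175.62972.
SE(ȳ) = √(175.62972) = 13.25.

13.25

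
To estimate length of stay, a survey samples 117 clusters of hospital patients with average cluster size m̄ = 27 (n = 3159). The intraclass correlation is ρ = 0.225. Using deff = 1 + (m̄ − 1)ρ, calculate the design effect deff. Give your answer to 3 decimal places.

deff = 1 + (27 − 1)·0.225 = 1 + 5.85 = 6.85.

6.850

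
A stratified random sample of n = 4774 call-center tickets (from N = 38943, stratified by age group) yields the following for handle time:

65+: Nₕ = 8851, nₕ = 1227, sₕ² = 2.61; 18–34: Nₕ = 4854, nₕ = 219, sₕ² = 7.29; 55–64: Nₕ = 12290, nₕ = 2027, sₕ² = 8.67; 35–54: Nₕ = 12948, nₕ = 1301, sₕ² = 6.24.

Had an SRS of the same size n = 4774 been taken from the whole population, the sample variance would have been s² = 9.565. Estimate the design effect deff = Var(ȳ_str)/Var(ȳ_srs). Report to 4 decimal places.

Var(ȳ_str) = Σ Wₕ²(1−fₕ)sₕ²/nₕ with Wₕ = Nₕ/38943:
  65+: (8851/38943)²·(1−1227/8851)·2.61/1227 = 9.4648201 × 10^-5
  18–34: (4854/38943)²·(1−219/4854)·7.29/219 = 4.9382619 × 10^-4
  55–64: (12290/38943)²·(1−2027/12290)·8.67/2027 = 3.5574004 × 10^-4
  35–54: (12948/38943)²·(1−1301/12948)·6.24/1301 = 4.7694165 × 10^-4
  → Var(ȳ_str) = 0.0014211561.
Var(ȳ_srs) = (1 − 4774/38943)·9.565/4774 = 0.0017579456.
deff = 0.0014211561 / 0.0017579456 = 0.8084.

0.8084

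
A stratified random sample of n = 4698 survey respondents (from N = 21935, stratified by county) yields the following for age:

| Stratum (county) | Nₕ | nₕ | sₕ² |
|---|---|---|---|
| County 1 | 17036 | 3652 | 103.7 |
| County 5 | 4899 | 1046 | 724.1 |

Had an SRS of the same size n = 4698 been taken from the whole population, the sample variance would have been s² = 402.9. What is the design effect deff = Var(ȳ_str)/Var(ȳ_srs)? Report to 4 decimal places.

Var(ȳ_str) = Σ Wₕ²(1−fₕ)sₕ²/nₕ with Wₕ = Nₕ/21935:
  County 1: (17036/21935)²·(1−3652/17036)·103.7/3652 = 0.013456319
  County 5: (4899/21935)²·(1−1046/4899)·724.1/1046 = 0.027158016
  → Var(ȳ_str) = 0.040614335.
Var(ȳ_srs) = (1 − 4698/21935)·402.9/4698 = 0.067391993.
deff = 0.040614335 / 0.067391993 = 0.6027.

0.6027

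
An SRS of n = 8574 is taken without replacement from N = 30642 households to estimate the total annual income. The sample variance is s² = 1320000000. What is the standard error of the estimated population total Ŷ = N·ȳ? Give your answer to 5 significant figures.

1.0203 × 10^7

Var(Ŷ) = N²·Var(ȳ) = N²·(1 − n/N)·s²/n.
f = 8574/30642 = 0.27981202; Var(ȳ) = 0.72018798·1320000000/8574 = 110875.69.
Var(Ŷ) = 30642² · 110875.69 = 1.0410475 × 10^14.
SE(Ŷ) = √(1.0410475 × 10^14) = 1.0203 × 10^7.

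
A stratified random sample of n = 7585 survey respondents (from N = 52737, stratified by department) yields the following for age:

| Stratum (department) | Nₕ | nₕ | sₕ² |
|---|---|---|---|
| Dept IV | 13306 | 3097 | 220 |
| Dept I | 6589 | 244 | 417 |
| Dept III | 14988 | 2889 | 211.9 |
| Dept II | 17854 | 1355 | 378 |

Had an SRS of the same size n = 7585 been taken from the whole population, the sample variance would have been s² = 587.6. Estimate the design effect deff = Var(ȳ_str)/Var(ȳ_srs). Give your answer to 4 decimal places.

Var(ȳ_str) = Σ Wₕ²(1−fₕ)sₕ²/nₕ with Wₕ = Nₕ/52737:
  Dept IV: (13306/52737)²·(1−3097/13306)·220/3097 = 0.0034696156
  Dept I: (6589/52737)²·(1−244/6589)·417/244 = 0.025690143
  Dept III: (14988/52737)²·(1−2889/14988)·211.9/2889 = 0.0047823982
  Dept II: (17854/52737)²·(1−1355/17854)·378/1355 = 0.029547097
  → Var(ȳ_str) = 0.063489254.
Var(ȳ_srs) = (1 − 7585/52737)·587.6/7585 = 0.066326606.
deff = 0.063489254 / 0.066326606 = 0.9572.

0.9572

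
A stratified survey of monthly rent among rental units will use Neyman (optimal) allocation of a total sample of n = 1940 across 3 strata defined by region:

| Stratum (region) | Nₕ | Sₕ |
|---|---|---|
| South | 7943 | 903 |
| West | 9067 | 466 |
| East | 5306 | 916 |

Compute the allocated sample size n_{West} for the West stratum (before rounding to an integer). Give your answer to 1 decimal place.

504.2

Neyman allocation: nₕ = n·NₕSₕ / Σⱼ NⱼSⱼ.
Σ NⱼSⱼ = 7943·903 + 9067·466 + 5306·916 = 1.6258047 × 10^7.
n_{West} = 1940·9067·466 / (1.6258047 × 10^7) = 504.2.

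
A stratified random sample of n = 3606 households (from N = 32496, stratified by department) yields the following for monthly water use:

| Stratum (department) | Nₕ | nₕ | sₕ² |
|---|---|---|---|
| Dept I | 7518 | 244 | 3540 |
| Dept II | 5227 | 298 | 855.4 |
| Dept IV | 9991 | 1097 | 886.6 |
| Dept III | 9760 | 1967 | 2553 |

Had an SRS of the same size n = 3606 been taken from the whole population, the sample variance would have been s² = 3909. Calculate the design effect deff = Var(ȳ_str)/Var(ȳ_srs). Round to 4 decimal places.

1.0198

Var(ȳ_str) = Σ Wₕ²(1−fₕ)sₕ²/nₕ with Wₕ = Nₕ/32496:
  Dept I: (7518/32496)²·(1−244/7518)·3540/244 = 0.75132742
  Dept II: (5227/32496)²·(1−298/5227)·855.4/298 = 0.070033283
  Dept IV: (9991/32496)²·(1−1097/9991)·886.6/1097 = 0.068009154
  Dept III: (9760/32496)²·(1−1967/9760)·2553/1967 = 0.093484829
  → Var(ȳ_str) = 0.98285469.
Var(ȳ_srs) = (1 − 3606/32496)·3909/3606 = 0.96373489.
deff = 0.98285469 / 0.96373489 = 1.0198.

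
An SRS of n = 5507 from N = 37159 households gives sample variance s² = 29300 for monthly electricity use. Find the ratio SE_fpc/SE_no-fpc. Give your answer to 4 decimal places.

0.9229

f = n/N = 5507/37159 = 0.14820097.
SE_no-fpc = √(s²/n) = 2.3066212; SE_fpc = √((1−f)s²/n) = 2.1288489.
Ratio = √(1−f) = 0.92292959.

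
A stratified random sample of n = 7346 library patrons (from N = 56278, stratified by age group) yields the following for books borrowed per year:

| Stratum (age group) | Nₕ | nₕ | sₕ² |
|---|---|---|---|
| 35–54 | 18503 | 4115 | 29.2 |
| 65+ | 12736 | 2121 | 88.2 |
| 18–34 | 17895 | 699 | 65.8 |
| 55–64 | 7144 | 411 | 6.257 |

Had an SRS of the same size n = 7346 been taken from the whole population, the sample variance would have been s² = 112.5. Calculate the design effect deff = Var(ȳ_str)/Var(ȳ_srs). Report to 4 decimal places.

0.8823

Var(ȳ_str) = Σ Wₕ²(1−fₕ)sₕ²/nₕ with Wₕ = Nₕ/56278:
  35–54: (18503/56278)²·(1−4115/18503)·29.2/4115 = 5.9645582 × 10^-4
  65+: (12736/56278)²·(1−2121/12736)·88.2/2121 = 0.0017750217
  18–34: (17895/56278)²·(1−699/17895)·65.8/699 = 0.0091459863
  55–64: (7144/56278)²·(1−411/7144)·6.257/411 = 2.3120493 × 10^-4
  → Var(ȳ_str) = 0.011748669.
Var(ȳ_srs) = (1 − 7346/56278)·112.5/7346 = 0.013315452.
deff = 0.011748669 / 0.013315452 = 0.8823.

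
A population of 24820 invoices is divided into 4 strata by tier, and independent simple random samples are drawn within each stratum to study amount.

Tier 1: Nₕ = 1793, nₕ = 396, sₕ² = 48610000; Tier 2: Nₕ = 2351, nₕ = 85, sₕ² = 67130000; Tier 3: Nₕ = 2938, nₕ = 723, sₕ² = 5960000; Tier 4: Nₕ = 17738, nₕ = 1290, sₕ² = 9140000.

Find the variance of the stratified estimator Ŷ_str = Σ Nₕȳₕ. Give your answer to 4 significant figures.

Var(Ŷ_str) = Σₕ Nₕ²(1 − fₕ)sₕ²/nₕ.
Tier 1: 1793²·(1 − 396/1793)·48610000/396 = 3.074731 × 10^11.
Tier 2: 2351²·(1 − 85/2351)·67130000/85 = 4.2073656 × 10^12.
Tier 3: 2938²·(1 − 723/2938)·5960000/723 = 5.3645523 × 10^10.
Tier 4: 17738²·(1 − 1290/17738)·9140000/1290 = 2.0671607 × 10^12.
Sum = 6.6356449 × 10^12.

6.636 × 10^12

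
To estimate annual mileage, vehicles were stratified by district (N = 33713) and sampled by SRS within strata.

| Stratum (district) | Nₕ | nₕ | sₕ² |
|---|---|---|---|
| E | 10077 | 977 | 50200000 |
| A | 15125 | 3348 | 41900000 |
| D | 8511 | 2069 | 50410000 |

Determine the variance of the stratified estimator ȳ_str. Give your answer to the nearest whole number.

Var(ȳ_str) = Σₕ Wₕ²(1 − fₕ)sₕ²/nₕ with Wₕ = Nₕ/N, N = 33713.
E: Wₕ = 0.29890547; term = 0.29890547²·(1 − 0.09695346)·50200000/977 = 4145.5963.
A: Wₕ = 0.44863999; term = 0.44863999²·(1 − 0.22135537)·41900000/3348 = 1961.3894.
D: Wₕ = 0.25245454; term = 0.25245454²·(1 − 0.24309717)·50410000/2069 = 1175.3378.
Sum = 7282.3235.

7282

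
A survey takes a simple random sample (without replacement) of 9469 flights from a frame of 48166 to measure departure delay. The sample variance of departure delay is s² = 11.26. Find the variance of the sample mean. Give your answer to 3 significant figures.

Under SRS without replacement, Var(ȳ) = (1 − f)·s²/n with f = n/N = 9469/48166 = 0.19659096.
Var(ȳ) = (1 − 0.19659096)·11.26/9469 = 0.80340904·0.0011891435 = 9.5536866 × 10^-4.

9.55 × 10^-4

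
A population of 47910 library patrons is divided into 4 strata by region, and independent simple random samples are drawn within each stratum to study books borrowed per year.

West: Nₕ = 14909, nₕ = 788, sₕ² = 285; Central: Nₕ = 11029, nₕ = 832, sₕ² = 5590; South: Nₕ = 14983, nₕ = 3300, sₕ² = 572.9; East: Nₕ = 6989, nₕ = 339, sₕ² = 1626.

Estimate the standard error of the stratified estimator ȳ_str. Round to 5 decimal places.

Var(ȳ_str) = Σₕ Wₕ²(1 − fₕ)sₕ²/nₕ with Wₕ = Nₕ/N, N = 47910.
West: Wₕ = 0.31118764; term = 0.31118764²·(1 − 0.05285398)·285/788 = 0.033172658.
Central: Wₕ = 0.23020246; term = 0.23020246²·(1 − 0.07543748)·5590/832 = 0.32918853.
South: Wₕ = 0.31273221; term = 0.31273221²·(1 − 0.22024962)·572.9/3300 = 0.013239321.
East: Wₕ = 0.14587769; term = 0.14587769²·(1 − 0.04850479)·1626/339 = 0.09711922.
Sum = 0.47271973.
SE = √(0.47271973) = 0.68755.

0.68755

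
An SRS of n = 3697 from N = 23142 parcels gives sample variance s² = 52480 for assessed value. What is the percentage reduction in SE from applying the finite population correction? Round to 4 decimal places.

8.3350

f = n/N = 3697/23142 = 0.15975283.
SE_no-fpc = √(s²/n) = 3.7676642; SE_fpc = √((1−f)s²/n) = 3.4536293.
Ratio = √(1−f) = 0.91664997. Reduction = 100·(1 − 0.91664997) = 8.3350%.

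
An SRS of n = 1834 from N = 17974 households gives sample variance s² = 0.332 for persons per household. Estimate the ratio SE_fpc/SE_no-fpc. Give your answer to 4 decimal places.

0.9476

f = n/N = 1834/17974 = 0.10203627.
SE_no-fpc = √(s²/n) = 0.013454556; SE_fpc = √((1−f)s²/n) = 0.012749665.
Ratio = √(1−f) = 0.94760948.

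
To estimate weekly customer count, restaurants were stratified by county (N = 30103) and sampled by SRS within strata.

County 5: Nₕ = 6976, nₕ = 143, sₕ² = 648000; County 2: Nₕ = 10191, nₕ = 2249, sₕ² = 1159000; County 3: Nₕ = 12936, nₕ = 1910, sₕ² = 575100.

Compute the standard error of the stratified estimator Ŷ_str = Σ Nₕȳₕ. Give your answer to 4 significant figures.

548300

Var(Ŷ_str) = Σₕ Nₕ²(1 − fₕ)sₕ²/nₕ.
County 5: 6976²·(1 − 143/6976)·648000/143 = 2.1600155 × 10^11.
County 2: 10191²·(1 − 2249/10191)·1159000/2249 = 4.1710046 × 10^10.
County 3: 12936²·(1 − 1910/12936)·575100/1910 = 4.2946522 × 10^10.
Sum = 3.0065812 × 10^11.
SE = √(3.0065812 × 10^11) = 548300.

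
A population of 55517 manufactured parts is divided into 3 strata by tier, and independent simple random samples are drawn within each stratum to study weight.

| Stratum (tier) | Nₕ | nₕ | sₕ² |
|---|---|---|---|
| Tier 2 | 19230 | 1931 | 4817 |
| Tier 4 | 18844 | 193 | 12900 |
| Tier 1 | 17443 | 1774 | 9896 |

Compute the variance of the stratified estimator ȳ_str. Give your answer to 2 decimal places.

8.39

Var(ȳ_str) = Σₕ Wₕ²(1 − fₕ)sₕ²/nₕ with Wₕ = Nₕ/N, N = 55517.
Tier 2: Wₕ = 0.34638039; term = 0.34638039²·(1 − 0.10041602)·4817/1931 = 0.26924192.
Tier 4: Wₕ = 0.33942756; term = 0.33942756²·(1 − 0.01024199)·12900/193 = 7.6217665.
Tier 1: Wₕ = 0.31419205; term = 0.31419205²·(1 − 0.10170269)·9896/1774 = 0.49467112.
Sum = 8.3856795.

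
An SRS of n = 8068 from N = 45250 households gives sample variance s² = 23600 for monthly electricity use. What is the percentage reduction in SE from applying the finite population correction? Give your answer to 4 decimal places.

9.3522

f = n/N = 8068/45250 = 0.17829834.
SE_no-fpc = √(s²/n) = 1.710303; SE_fpc = √((1−f)s²/n) = 1.5503514.
Ratio = √(1−f) = 0.90647761. Reduction = 100·(1 − 0.90647761) = 9.3522%.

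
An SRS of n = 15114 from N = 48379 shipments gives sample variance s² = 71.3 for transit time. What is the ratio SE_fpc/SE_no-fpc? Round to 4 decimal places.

f = n/N = 15114/48379 = 0.31240828.
SE_no-fpc = √(s²/n) = 0.068683917; SE_fpc = √((1−f)s²/n) = 0.056953495.
Ratio = √(1−f) = 0.82921151.

0.8292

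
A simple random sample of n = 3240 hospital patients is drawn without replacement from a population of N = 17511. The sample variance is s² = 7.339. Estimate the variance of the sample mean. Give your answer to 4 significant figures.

Under SRS without replacement, Var(ȳ) = (1 − f)·s²/n with f = n/N = 3240/17511 = 0.18502655.
Var(ȳ) = (1 − 0.18502655)·7.339/3240 = 0.81497345·0.0022651235 = 0.0018460155.

0.001846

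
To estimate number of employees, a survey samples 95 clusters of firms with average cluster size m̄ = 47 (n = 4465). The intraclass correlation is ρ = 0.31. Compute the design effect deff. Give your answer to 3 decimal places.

deff = 1 + (47 − 1)·0.31 = 1 + 14.26 = 15.26.

15.260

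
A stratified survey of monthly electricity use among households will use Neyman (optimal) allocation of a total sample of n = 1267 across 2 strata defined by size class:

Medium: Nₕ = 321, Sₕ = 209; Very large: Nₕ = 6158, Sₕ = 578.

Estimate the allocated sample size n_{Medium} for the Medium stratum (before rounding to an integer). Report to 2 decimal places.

Neyman allocation: nₕ = n·NₕSₕ / Σⱼ NⱼSⱼ.
Σ NⱼSⱼ = 321·209 + 6158·578 = 3.626413 × 10^6.
n_{Medium} = 1267·321·209 / (3.626413 × 10^6) = 23.44.

23.44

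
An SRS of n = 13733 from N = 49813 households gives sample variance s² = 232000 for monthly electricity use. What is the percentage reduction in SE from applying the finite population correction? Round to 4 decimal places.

f = n/N = 13733/49813 = 0.27569108.
SE_no-fpc = √(s²/n) = 4.1101842; SE_fpc = √((1−f)s²/n) = 3.4980273.
Ratio = √(1−f) = 0.85106340. Reduction = 100·(1 − 0.85106340) = 14.8937%.

14.8937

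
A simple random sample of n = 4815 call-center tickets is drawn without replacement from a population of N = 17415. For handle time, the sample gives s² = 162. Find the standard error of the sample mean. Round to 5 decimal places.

0.15602

Under SRS without replacement, Var(ȳ) = (1 − f)·s²/n with f = n/N = 4815/17415 = 0.27648579.
Var(ȳ) = (1 − 0.27648579)·162/4815 = 0.72351421·0.03364486 = 0.024342534.
SE(ȳ) = √(0.024342534) = 0.15602.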